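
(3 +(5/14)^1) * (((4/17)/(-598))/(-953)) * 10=470/33908693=0.00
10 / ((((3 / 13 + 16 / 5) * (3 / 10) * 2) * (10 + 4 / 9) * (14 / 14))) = 0.47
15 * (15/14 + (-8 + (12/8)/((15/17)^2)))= -2626/35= -75.03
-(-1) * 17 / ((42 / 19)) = 323 / 42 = 7.69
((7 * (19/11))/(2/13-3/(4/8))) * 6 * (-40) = 5460/11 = 496.36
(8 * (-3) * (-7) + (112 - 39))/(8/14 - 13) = -1687/87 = -19.39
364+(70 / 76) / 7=13837 / 38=364.13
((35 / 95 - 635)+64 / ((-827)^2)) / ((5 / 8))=-65974517328 / 64973255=-1015.41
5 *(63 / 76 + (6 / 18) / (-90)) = 8467 / 2052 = 4.13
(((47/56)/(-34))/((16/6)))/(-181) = 141/2756992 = 0.00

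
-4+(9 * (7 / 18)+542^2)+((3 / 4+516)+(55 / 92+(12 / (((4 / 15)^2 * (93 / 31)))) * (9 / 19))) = 514449497 / 1748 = 294307.49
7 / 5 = 1.40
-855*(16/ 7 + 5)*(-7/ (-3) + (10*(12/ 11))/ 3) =-2863395/ 77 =-37186.95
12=12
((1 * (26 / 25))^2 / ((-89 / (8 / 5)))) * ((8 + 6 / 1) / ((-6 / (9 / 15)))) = 0.03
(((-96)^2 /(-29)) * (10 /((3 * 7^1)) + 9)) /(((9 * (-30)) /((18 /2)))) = 101888 /1015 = 100.38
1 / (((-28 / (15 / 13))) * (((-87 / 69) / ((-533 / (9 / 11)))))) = -51865 / 2436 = -21.29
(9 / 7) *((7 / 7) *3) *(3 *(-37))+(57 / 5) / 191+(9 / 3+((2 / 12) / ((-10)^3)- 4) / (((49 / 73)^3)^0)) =-3442106537 / 8022000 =-429.08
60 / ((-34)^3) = -15 / 9826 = -0.00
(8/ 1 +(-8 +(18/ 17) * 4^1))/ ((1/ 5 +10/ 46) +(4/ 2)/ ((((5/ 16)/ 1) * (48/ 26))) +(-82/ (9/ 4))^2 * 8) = 33534/ 84161441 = 0.00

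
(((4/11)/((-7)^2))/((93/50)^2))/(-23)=-10000/107221653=-0.00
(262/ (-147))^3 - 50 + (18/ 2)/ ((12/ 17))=-545240839/ 12706092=-42.91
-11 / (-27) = 11 / 27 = 0.41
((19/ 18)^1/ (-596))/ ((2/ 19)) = -361/ 21456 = -0.02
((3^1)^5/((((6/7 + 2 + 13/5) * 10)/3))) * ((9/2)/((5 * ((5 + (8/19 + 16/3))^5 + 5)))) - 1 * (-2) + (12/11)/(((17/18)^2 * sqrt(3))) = 1296 * sqrt(3)/3179 + 94478052555782537/47237052427098280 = 2.71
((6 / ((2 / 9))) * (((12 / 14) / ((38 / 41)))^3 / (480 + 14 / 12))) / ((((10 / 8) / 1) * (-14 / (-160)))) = 19293469056 / 47544441133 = 0.41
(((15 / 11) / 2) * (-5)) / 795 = -0.00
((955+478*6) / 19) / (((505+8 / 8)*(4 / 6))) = 11469 / 19228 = 0.60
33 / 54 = 0.61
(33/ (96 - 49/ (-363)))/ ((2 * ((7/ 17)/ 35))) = 1018215/ 69794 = 14.59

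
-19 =-19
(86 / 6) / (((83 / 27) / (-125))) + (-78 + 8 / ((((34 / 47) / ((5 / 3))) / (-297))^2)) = 89833345989 / 23987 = 3745084.67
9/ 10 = 0.90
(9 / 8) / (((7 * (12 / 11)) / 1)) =33 / 224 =0.15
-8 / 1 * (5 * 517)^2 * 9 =-481120200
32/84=8/21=0.38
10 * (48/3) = 160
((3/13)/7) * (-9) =-0.30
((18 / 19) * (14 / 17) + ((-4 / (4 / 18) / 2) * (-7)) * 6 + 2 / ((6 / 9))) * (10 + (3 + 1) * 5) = 3699450 / 323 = 11453.41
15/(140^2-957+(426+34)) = 15/19103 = 0.00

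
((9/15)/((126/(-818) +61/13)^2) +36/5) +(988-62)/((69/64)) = 866.13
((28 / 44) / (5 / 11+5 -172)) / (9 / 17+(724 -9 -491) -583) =119 / 11164208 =0.00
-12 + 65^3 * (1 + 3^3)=7689488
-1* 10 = -10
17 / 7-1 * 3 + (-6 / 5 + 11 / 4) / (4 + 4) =-0.38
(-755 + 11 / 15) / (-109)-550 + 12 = -868316 / 1635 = -531.08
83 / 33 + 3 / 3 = 116 / 33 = 3.52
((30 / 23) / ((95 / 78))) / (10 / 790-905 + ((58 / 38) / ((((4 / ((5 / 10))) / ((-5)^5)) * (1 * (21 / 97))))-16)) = -6211296 / 21314166953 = -0.00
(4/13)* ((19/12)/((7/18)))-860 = -78146/91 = -858.75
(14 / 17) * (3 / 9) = 14 / 51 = 0.27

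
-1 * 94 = -94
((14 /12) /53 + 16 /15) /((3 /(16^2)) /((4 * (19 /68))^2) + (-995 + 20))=-0.00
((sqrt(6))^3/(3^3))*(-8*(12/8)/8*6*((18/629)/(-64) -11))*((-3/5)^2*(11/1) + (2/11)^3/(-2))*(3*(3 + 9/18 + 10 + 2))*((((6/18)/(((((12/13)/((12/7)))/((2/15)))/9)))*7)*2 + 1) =154544055111873*sqrt(6)/3348796000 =113041.84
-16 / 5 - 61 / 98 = -1873 / 490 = -3.82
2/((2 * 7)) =1/7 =0.14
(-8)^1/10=-4/5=-0.80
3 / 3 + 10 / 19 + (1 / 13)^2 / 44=215663 / 141284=1.53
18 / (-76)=-9 / 38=-0.24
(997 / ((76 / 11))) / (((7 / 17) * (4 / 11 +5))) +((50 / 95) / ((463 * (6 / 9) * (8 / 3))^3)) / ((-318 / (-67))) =11047099083695586601 / 169076186282708992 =65.34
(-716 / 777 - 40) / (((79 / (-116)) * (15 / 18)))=7376672 / 102305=72.10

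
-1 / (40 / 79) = -79 / 40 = -1.98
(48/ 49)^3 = 0.94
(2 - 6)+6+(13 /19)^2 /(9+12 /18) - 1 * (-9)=115666 /10469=11.05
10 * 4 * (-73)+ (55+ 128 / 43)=-123067 / 43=-2862.02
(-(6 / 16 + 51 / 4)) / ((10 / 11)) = -231 / 16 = -14.44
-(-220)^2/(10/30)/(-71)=145200/71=2045.07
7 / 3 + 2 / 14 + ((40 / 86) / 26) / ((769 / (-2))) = 22352872 / 9027291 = 2.48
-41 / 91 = -0.45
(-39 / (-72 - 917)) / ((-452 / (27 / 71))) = -1053 / 31738988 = -0.00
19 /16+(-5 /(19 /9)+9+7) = 4505 /304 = 14.82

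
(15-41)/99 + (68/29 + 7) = 26075/2871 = 9.08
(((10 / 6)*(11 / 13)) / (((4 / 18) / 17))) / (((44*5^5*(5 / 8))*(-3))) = -17 / 40625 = -0.00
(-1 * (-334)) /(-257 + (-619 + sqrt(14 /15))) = -2194380 /5755313 -167 * sqrt(210) /5755313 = -0.38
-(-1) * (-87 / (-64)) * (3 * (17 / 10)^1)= 4437 / 640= 6.93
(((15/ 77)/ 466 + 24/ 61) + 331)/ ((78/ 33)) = 725355545/ 5173532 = 140.21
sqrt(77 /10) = sqrt(770) /10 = 2.77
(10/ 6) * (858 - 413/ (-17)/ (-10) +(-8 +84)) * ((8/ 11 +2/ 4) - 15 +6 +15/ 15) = -715051/ 68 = -10515.46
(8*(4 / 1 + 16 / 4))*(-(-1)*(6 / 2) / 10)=19.20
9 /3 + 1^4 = 4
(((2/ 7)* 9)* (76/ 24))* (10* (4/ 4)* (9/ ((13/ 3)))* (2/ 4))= 7695/ 91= 84.56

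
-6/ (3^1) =-2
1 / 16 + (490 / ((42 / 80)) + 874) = 86755 / 48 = 1807.40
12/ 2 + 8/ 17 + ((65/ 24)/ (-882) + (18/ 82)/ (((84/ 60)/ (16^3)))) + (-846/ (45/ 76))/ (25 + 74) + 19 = 530108528209/ 811475280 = 653.27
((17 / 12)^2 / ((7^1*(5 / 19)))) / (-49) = -5491 / 246960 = -0.02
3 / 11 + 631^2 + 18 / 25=109494548 / 275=398161.99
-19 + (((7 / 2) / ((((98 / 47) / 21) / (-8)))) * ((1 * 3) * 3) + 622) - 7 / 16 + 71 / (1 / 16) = -12791 / 16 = -799.44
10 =10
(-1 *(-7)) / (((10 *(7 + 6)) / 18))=63 / 65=0.97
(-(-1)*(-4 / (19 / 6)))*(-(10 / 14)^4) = 15000 / 45619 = 0.33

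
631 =631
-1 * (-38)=38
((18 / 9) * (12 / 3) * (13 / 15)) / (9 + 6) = 104 / 225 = 0.46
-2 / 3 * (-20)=40 / 3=13.33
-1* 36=-36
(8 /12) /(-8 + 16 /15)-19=-993 /52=-19.10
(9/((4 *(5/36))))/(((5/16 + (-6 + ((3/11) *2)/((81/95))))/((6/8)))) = -288684/119935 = -2.41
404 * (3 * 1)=1212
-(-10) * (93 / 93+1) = 20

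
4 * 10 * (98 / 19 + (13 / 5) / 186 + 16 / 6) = 313.54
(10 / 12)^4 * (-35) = -21875 / 1296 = -16.88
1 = 1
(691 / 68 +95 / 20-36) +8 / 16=-350 / 17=-20.59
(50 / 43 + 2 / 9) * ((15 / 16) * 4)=670 / 129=5.19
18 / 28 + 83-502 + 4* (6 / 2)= -5689 / 14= -406.36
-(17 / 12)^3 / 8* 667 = -3276971 / 13824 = -237.05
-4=-4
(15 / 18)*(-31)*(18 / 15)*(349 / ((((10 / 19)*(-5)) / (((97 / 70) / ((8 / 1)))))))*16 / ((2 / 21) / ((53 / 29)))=3170367303 / 14500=218646.02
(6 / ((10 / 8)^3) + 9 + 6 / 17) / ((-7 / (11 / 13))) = -22341 / 14875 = -1.50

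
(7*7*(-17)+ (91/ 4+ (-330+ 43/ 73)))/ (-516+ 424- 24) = 332781/ 33872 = 9.82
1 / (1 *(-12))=-0.08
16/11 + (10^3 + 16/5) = 55256/55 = 1004.65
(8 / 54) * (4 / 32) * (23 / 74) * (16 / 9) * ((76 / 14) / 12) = 874 / 188811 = 0.00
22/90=11/45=0.24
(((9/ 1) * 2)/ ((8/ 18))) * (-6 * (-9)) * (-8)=-17496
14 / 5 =2.80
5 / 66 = 0.08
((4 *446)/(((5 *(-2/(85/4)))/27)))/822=-34119/274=-124.52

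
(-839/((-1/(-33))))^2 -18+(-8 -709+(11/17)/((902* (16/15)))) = 17097560195151/22304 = 766569234.00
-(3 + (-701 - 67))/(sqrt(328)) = 765 * sqrt(82)/164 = 42.24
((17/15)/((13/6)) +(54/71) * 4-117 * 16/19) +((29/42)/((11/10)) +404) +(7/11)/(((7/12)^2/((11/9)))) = 6318669871/20255235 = 311.95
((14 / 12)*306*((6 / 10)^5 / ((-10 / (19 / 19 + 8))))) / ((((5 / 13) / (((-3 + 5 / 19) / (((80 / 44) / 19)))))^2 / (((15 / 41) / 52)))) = -622663890849 / 640625000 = -971.96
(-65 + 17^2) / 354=0.63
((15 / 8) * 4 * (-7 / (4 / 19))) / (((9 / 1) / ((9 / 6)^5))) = -53865 / 256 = -210.41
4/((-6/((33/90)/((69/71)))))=-0.25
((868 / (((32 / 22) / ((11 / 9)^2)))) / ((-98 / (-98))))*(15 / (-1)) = -1444135 / 108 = -13371.62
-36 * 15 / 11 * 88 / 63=-480 / 7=-68.57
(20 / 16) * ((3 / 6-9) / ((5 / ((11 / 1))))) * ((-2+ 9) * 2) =-1309 / 4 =-327.25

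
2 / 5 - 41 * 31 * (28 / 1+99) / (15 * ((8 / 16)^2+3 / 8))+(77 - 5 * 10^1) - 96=-1296481 / 75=-17286.41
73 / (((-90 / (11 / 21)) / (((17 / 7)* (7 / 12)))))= -13651 / 22680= -0.60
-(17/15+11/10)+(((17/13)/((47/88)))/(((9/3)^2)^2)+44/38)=-9828421/9403290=-1.05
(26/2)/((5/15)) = 39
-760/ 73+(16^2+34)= 20410/ 73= 279.59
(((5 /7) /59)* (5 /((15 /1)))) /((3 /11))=55 /3717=0.01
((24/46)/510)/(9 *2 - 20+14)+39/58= 114382/170085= 0.67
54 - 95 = -41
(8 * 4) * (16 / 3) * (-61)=-31232 / 3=-10410.67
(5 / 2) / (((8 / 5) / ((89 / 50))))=89 / 32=2.78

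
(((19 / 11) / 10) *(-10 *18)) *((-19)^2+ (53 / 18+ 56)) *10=-1436210 / 11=-130564.55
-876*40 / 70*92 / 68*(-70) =805920 / 17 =47407.06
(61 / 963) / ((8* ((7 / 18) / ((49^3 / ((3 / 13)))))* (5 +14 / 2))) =13327951 / 15408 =865.00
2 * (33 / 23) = 66 / 23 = 2.87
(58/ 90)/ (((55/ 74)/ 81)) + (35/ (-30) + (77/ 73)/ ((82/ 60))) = 344890787/ 4938450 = 69.84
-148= -148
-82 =-82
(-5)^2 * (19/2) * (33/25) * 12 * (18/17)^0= 3762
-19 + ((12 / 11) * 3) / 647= -18.99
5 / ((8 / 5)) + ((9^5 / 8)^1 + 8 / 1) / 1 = 29569 / 4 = 7392.25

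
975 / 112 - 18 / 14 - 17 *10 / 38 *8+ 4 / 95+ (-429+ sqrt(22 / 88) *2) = -4855327 / 10640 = -456.33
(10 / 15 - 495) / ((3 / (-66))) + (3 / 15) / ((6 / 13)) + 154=330893 / 30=11029.77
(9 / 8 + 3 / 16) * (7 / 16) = 147 / 256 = 0.57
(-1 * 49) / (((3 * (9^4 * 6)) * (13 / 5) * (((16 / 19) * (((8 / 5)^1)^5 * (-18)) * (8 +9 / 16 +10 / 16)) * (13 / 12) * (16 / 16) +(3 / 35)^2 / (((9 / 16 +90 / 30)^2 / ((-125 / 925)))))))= 501096203125 / 4967515178144303616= 0.00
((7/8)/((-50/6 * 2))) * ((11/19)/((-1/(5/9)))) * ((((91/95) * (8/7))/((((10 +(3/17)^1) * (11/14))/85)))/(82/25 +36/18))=0.04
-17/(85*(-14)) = 1/70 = 0.01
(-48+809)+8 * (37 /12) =2357 /3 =785.67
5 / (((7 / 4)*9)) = 20 / 63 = 0.32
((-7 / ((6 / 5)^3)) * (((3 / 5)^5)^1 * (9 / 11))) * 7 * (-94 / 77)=26649 / 12100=2.20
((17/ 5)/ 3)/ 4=17/ 60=0.28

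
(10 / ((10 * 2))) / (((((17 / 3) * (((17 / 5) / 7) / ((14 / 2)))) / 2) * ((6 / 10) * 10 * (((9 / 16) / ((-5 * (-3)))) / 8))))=78400 / 867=90.43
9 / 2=4.50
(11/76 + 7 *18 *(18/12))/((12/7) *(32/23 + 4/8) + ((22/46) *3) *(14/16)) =4628750/110067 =42.05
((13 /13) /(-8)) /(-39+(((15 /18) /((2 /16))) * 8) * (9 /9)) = -3 /344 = -0.01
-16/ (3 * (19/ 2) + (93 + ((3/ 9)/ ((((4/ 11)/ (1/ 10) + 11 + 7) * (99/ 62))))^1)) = -102816/ 780821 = -0.13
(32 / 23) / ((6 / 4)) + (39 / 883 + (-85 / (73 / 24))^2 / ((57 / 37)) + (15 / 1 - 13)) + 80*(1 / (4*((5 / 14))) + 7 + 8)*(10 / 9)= 35263697706361 / 18506759031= 1905.45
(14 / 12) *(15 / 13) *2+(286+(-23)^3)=-154418 / 13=-11878.31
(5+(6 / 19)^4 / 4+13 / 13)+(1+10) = 2215781 / 130321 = 17.00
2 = 2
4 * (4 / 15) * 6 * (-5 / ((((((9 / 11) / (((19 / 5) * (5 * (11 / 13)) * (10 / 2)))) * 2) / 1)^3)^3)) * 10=-17520673024730574132863648249013671875 / 32867202661502827176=-533074664283871094.75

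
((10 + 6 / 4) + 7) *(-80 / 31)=-1480 / 31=-47.74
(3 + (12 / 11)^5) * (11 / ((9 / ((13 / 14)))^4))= 6968741195 / 1230075210672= 0.01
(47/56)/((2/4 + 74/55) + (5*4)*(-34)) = -2585/2088716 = -0.00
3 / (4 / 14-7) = -21 / 47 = -0.45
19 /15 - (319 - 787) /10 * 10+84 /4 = 7354 /15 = 490.27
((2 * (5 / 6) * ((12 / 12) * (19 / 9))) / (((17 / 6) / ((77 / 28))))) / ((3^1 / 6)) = 1045 / 153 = 6.83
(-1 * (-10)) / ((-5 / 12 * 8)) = -3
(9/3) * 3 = 9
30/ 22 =1.36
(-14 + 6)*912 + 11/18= -131317/18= -7295.39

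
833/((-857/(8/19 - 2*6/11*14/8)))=259063/179113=1.45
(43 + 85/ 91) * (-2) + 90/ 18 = -7541/ 91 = -82.87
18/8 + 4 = 25/4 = 6.25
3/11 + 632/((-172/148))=-257095/473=-543.54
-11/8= -1.38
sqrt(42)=6.48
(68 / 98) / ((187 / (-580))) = -1160 / 539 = -2.15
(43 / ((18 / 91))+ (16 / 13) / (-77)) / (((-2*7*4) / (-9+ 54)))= -19583125 / 112112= -174.67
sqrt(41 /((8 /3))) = sqrt(246) /4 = 3.92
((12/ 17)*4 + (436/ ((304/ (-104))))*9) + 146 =-385532/ 323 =-1193.60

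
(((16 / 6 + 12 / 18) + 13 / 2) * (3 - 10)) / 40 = -413 / 240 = -1.72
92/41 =2.24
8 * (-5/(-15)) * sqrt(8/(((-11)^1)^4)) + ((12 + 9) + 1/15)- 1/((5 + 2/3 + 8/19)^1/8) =16 * sqrt(2)/363 + 102812/5205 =19.81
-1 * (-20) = 20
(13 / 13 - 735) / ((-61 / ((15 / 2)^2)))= 82575 / 122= 676.84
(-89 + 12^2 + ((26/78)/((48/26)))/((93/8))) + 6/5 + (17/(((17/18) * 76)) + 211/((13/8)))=385151713/2067390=186.30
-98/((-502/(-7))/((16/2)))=-2744/251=-10.93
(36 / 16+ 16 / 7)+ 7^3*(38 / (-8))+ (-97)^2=54490 / 7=7784.29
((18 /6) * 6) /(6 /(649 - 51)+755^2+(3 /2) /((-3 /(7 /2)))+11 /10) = 107640 /3408745673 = 0.00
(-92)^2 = 8464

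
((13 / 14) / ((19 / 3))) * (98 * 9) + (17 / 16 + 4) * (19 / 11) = 461673 / 3344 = 138.06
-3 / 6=-0.50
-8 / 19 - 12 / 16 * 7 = -431 / 76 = -5.67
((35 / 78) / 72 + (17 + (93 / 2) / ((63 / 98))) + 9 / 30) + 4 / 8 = 2531119 / 28080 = 90.14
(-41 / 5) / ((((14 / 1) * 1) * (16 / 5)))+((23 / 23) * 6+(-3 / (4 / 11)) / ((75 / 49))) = 0.43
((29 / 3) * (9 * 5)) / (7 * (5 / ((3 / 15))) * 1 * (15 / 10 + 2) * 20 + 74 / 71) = 30885 / 869824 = 0.04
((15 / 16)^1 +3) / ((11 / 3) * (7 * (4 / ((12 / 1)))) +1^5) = 567 / 1376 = 0.41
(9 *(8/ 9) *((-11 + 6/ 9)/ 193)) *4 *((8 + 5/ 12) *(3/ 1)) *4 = -100192/ 579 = -173.04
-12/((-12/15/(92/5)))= 276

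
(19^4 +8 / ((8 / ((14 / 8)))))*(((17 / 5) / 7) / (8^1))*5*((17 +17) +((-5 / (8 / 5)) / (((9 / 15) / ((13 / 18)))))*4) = 18140405509 / 24192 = 749851.42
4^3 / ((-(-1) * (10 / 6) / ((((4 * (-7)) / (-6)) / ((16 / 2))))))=112 / 5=22.40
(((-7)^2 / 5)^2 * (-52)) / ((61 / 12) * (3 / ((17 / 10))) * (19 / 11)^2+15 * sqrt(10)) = -67.31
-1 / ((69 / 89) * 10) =-89 / 690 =-0.13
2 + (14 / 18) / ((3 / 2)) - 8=-148 / 27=-5.48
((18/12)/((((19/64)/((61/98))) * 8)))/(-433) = -366/403123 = -0.00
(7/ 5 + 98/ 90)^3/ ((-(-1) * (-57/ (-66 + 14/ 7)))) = 89915392/ 5194125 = 17.31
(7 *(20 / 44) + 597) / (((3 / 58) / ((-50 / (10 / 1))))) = -1914580 / 33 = -58017.58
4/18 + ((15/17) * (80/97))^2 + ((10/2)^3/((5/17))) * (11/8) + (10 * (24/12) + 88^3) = 133538745977515/195782472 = 682077.13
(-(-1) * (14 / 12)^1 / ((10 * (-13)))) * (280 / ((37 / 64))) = -6272 / 1443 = -4.35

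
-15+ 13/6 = -12.83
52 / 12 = 13 / 3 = 4.33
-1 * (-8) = 8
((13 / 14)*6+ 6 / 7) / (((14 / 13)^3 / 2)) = 98865 / 9604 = 10.29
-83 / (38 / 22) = -48.05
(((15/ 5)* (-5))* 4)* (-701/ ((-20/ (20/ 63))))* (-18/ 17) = 84120/ 119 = 706.89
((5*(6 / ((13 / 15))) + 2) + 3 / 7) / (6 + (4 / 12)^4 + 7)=273051 / 95914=2.85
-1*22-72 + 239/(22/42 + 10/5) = 37/53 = 0.70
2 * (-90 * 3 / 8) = -135 / 2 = -67.50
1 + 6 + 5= 12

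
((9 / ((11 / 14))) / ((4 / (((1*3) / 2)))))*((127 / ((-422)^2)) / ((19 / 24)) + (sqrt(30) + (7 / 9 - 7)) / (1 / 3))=-1492093827 / 18609778 + 567*sqrt(30) / 44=-9.60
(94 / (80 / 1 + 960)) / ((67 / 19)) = 893 / 34840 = 0.03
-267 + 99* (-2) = -465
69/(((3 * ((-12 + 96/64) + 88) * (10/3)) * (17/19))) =1311/13175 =0.10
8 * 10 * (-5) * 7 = -2800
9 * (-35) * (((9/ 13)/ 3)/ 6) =-315/ 26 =-12.12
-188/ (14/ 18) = -1692/ 7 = -241.71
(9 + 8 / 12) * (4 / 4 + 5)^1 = 58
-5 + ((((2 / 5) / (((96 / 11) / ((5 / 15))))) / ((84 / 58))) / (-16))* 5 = -484159 / 96768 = -5.00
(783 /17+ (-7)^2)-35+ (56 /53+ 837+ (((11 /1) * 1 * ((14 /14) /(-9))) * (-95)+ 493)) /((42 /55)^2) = 36357724063 /14304276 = 2541.74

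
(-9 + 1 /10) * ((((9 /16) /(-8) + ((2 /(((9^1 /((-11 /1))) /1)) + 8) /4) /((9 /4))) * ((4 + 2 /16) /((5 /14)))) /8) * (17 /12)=-9.96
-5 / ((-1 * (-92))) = -5 / 92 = -0.05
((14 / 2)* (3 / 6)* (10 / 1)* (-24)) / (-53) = 840 / 53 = 15.85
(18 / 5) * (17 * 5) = 306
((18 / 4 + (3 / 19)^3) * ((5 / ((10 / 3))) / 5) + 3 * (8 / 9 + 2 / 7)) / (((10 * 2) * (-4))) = -561751 / 9218496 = -0.06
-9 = -9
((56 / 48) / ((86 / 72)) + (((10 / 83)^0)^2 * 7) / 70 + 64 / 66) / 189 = 29039 / 2681910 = 0.01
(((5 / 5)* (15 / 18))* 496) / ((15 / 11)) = 2728 / 9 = 303.11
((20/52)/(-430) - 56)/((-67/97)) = 6073073/74906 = 81.08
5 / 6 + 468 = 2813 / 6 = 468.83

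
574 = 574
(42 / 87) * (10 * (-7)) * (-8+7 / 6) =20090 / 87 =230.92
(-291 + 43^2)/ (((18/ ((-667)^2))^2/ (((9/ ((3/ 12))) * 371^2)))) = 42444225013383257638/ 9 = 4716025001487028626.44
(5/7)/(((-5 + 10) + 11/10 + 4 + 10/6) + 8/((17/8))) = 2550/55447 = 0.05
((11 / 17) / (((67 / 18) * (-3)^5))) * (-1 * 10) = 0.01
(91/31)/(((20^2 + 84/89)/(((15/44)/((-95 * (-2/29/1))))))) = 704613/1849573088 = 0.00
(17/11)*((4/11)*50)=3400/121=28.10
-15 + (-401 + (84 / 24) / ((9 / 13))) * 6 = -2390.67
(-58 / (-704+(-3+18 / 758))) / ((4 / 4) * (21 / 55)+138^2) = 604505 / 140327765652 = 0.00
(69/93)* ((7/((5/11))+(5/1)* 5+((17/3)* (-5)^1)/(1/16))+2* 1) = -141772/465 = -304.89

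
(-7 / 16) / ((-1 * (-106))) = -7 / 1696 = -0.00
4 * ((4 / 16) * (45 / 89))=45 / 89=0.51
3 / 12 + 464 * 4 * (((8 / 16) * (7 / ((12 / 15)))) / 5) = 6497 / 4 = 1624.25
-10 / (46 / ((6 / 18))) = -5 / 69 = -0.07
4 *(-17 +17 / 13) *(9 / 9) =-816 / 13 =-62.77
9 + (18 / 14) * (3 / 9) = 66 / 7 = 9.43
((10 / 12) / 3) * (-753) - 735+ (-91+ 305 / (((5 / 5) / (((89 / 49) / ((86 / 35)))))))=-731168 / 903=-809.71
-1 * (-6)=6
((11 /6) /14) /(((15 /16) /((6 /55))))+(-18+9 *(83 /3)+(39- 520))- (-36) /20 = -130297 /525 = -248.18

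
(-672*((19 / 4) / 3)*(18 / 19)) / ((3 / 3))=-1008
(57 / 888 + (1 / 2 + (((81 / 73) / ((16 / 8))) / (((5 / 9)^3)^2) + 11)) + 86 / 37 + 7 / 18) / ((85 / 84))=705053329729 / 21523593750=32.76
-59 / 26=-2.27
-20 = -20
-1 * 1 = -1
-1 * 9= -9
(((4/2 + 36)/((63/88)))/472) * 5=0.56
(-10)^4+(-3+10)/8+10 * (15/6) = 10025.88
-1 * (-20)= 20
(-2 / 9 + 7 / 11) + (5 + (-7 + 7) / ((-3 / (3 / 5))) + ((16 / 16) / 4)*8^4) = 1029.41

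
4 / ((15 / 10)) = 8 / 3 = 2.67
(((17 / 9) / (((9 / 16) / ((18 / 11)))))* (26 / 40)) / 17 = 104 / 495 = 0.21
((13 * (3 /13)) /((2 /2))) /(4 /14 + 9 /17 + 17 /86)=2.96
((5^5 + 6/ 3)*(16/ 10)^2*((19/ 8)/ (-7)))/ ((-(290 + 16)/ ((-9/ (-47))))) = 237652/ 139825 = 1.70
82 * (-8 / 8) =-82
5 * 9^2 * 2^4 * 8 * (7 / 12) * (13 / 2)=196560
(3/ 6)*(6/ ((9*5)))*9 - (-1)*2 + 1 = 18/ 5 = 3.60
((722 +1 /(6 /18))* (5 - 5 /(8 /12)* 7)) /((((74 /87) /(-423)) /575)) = 1457434603125 /148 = 9847531102.20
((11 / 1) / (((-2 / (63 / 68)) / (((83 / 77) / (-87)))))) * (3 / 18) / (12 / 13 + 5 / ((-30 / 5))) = 3237 / 27608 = 0.12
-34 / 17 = -2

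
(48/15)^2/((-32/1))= -8/25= -0.32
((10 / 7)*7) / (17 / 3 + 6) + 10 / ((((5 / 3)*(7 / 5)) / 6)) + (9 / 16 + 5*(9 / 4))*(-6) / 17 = 21327 / 952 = 22.40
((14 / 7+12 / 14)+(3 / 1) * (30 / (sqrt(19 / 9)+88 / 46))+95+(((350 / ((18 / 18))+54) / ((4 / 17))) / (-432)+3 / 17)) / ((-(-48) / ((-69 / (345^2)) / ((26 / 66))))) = -855706377427 / 135996388819200+2277 * sqrt(19) / 3833960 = -0.00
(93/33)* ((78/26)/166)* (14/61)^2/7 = 1302/3397273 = 0.00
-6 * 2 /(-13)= 12 /13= 0.92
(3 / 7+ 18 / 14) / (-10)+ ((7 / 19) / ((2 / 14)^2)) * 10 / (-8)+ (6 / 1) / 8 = -29243 / 1330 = -21.99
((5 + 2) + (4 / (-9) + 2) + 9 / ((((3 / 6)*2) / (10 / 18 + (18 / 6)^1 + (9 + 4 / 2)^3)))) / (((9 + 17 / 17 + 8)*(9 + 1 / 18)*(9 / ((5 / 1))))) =540880 / 13203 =40.97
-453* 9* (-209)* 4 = 3408372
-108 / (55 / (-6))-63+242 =10493 / 55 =190.78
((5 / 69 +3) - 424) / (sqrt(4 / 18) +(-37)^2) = -119283708 / 387951281 +29044*sqrt(2) / 387951281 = -0.31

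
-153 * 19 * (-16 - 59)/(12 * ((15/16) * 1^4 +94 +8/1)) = 32300/183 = 176.50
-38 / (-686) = 19 / 343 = 0.06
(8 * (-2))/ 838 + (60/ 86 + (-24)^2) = 576.68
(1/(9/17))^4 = 83521/6561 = 12.73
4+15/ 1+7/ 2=45/ 2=22.50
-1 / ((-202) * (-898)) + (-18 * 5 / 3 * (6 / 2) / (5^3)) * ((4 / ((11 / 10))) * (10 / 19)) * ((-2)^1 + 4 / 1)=-104484305 / 37911764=-2.76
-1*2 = -2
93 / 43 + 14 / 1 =695 / 43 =16.16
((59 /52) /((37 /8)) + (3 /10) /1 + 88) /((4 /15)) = 1277709 /3848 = 332.04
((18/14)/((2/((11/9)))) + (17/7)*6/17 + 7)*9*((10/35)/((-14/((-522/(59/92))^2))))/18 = -69765713424/1193983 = -58431.08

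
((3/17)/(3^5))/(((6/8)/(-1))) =-4/4131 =-0.00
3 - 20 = -17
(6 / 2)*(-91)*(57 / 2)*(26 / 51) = -67431 / 17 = -3966.53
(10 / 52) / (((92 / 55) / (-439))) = -120725 / 2392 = -50.47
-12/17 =-0.71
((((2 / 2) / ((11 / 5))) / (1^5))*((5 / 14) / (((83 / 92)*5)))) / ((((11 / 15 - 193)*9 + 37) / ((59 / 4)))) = -33925 / 108225194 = -0.00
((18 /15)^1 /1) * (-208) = -1248 /5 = -249.60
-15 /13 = -1.15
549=549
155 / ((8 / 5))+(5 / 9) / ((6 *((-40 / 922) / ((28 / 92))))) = 59756 / 621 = 96.23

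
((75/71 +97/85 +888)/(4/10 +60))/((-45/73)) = -196090483/8201565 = -23.91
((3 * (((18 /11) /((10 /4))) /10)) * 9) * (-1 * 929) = -451494 /275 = -1641.80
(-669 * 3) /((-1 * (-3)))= -669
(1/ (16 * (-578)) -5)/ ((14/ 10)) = -3.57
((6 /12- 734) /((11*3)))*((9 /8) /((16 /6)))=-13203 /1408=-9.38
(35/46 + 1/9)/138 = 361/57132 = 0.01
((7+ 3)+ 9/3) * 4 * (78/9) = 1352/3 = 450.67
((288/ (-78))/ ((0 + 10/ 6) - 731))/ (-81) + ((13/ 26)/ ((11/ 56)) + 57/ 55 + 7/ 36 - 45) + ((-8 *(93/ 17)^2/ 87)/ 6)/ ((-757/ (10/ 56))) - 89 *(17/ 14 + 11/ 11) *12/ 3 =-57632098655117123/ 69477329901980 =-829.51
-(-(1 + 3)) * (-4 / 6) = -2.67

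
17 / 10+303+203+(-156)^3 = -37959083 / 10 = -3795908.30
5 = 5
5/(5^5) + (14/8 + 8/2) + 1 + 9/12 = 9377/1250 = 7.50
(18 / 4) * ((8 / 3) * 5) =60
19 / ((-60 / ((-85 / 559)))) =323 / 6708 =0.05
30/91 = 0.33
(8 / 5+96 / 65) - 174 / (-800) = 17131 / 5200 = 3.29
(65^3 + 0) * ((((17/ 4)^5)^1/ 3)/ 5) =77985645725/ 3072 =25385952.38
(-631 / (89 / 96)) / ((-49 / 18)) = 250.03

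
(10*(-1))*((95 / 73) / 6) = -475 / 219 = -2.17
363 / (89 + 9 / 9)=121 / 30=4.03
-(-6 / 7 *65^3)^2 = -2715080062500 / 49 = -55409797193.88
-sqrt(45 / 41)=-3 * sqrt(205) / 41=-1.05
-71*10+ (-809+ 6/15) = -7593/5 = -1518.60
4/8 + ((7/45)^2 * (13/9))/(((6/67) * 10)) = 589429/1093500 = 0.54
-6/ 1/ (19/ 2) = -12/ 19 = -0.63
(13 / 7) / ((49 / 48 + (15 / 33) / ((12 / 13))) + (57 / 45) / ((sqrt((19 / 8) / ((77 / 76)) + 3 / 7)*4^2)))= 2787870800 / 2269401267 - 2390960*sqrt(1342) / 2269401267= 1.19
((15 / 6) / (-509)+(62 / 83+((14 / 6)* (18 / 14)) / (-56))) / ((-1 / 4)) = -1628887 / 591458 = -2.75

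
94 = 94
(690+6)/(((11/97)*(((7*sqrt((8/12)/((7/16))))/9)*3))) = 25317*sqrt(42)/77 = 2130.82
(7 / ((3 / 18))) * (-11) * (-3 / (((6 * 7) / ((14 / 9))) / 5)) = 770 / 3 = 256.67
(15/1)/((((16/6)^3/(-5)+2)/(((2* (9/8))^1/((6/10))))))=-30375/968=-31.38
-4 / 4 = -1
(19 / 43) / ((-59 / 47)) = -893 / 2537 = -0.35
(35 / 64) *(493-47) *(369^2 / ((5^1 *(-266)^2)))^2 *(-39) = -161240796458937 / 114432263680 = -1409.05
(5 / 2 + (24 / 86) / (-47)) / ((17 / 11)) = 1.61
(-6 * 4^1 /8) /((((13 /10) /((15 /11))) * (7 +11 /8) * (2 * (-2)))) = 900 /9581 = 0.09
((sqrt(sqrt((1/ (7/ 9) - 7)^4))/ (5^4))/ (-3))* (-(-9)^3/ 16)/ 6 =-81/ 3500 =-0.02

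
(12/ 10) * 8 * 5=48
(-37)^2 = 1369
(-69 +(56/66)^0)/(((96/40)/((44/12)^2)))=-10285/27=-380.93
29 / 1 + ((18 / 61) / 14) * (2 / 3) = 12389 / 427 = 29.01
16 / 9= 1.78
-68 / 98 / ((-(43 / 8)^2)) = 2176 / 90601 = 0.02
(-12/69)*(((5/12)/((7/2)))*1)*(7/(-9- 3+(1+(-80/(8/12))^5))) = 0.00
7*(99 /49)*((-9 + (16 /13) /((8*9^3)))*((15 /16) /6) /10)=-938201 /471744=-1.99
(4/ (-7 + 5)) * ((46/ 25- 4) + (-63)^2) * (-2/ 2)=198342/ 25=7933.68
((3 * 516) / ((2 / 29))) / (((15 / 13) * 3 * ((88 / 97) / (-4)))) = -1572467 / 55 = -28590.31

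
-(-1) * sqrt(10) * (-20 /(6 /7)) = -70 * sqrt(10) /3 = -73.79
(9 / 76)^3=729 / 438976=0.00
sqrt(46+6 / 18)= 6.81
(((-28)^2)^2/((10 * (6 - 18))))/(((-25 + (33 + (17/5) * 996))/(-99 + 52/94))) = 88875416/598263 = 148.56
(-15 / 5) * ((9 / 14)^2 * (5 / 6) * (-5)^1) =2025 / 392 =5.17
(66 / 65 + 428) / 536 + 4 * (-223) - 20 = -911.20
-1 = -1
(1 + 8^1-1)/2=4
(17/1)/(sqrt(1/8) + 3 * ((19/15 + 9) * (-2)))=-209440/758887 - 850 * sqrt(2)/758887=-0.28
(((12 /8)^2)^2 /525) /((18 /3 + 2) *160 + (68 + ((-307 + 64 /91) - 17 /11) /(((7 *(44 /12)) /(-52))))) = 22869 /4676036800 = 0.00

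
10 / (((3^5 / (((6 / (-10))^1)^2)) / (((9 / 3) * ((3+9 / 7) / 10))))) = 2 / 105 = 0.02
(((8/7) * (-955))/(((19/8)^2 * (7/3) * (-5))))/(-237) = -97792/1397431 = -0.07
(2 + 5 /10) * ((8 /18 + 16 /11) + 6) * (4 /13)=7820 /1287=6.08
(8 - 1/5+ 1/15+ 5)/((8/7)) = 1351/120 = 11.26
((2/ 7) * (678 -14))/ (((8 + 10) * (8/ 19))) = 1577/ 63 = 25.03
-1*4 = -4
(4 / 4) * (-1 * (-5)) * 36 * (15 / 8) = 675 / 2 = 337.50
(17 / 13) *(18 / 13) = 306 / 169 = 1.81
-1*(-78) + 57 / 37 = 2943 / 37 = 79.54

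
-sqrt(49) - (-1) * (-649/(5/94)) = -61041/5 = -12208.20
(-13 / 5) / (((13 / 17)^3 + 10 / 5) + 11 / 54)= -3448926 / 3516425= -0.98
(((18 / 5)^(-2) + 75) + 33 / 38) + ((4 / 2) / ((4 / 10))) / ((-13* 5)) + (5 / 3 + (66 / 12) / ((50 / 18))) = 159086311 / 2000700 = 79.52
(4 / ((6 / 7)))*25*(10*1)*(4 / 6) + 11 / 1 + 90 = 7909 / 9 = 878.78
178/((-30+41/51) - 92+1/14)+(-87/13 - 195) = -228410622/1124279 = -203.16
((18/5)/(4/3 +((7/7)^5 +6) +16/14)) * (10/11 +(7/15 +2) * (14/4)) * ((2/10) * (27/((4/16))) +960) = 973683396/273625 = 3558.46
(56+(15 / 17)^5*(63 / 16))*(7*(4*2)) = 9240227479 / 2839714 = 3253.93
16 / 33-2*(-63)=4174 / 33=126.48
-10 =-10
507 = 507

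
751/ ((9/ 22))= 1835.78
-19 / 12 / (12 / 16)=-19 / 9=-2.11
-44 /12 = -3.67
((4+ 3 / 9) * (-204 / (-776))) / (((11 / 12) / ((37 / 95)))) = 49062 / 101365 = 0.48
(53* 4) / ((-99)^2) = 212 / 9801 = 0.02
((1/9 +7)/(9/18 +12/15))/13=640/1521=0.42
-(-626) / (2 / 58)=18154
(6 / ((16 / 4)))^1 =3 / 2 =1.50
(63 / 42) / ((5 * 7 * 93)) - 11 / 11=-1.00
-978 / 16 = -489 / 8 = -61.12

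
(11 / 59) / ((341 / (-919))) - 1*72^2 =-9482455 / 1829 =-5184.50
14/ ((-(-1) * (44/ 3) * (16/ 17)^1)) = 357/ 352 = 1.01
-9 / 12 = -3 / 4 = -0.75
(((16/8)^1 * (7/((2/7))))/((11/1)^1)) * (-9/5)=-441/55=-8.02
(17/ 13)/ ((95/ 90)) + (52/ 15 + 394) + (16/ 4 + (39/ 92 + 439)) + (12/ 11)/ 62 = 97885496023/ 116233260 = 842.15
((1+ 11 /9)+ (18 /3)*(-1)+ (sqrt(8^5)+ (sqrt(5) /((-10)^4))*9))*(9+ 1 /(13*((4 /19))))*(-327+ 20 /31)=-157663328*sqrt(2) /403-44342811*sqrt(5) /16120000+ 83758643 /7254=-541734.09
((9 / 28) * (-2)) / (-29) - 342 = -138843 / 406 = -341.98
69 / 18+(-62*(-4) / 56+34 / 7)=13.12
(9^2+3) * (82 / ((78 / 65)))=5740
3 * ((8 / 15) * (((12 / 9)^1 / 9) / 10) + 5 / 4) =10189 / 2700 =3.77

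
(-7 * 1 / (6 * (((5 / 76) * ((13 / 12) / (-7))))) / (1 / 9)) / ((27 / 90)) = 44688 / 13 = 3437.54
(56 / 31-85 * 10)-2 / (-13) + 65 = -315565 / 403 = -783.04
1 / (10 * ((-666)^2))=1 / 4435560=0.00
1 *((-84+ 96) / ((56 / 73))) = 15.64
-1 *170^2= -28900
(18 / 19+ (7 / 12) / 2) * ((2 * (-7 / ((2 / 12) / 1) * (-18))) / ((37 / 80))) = 2847600 / 703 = 4050.64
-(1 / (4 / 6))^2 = -9 / 4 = -2.25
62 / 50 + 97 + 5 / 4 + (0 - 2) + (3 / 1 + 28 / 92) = 231827 / 2300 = 100.79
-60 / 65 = -12 / 13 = -0.92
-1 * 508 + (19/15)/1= -7601/15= -506.73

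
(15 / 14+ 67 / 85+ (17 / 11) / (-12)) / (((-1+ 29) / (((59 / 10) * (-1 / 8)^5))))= -8020637 / 720607641600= -0.00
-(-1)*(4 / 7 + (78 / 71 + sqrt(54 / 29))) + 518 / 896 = 3.61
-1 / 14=-0.07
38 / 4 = 19 / 2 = 9.50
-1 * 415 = -415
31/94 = 0.33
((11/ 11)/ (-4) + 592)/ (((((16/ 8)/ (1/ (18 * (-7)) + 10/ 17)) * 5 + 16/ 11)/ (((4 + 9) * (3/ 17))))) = 114745059/ 1579504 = 72.65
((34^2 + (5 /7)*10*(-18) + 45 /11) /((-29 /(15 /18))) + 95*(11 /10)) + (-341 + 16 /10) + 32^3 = 1088703347 /33495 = 32503.46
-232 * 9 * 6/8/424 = -783/212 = -3.69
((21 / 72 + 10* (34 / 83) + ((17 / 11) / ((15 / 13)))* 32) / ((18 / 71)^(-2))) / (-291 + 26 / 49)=-6848592849 / 655064288890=-0.01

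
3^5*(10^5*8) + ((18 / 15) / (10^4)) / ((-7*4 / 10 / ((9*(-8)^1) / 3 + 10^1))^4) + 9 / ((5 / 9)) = 7776000651 / 40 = 194400016.28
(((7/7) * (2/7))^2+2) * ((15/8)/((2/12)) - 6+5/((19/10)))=30549/1862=16.41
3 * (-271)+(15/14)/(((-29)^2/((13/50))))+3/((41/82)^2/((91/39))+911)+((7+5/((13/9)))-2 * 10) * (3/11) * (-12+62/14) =-340741511529213/429524115020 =-793.30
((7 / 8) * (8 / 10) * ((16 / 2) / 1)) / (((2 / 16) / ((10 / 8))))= 56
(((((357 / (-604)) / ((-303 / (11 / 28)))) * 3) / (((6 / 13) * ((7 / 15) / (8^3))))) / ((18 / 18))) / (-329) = -583440 / 35123053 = -0.02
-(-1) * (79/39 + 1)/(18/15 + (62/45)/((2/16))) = 177/715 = 0.25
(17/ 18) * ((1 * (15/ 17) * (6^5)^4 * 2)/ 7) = 6093597400104960/ 7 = 870513914300708.57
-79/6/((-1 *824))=0.02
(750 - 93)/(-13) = -657/13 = -50.54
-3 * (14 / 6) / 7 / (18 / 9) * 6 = -3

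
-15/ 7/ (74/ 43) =-645/ 518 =-1.25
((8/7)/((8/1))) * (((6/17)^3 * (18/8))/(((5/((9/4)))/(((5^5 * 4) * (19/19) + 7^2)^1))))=27444663/343910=79.80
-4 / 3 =-1.33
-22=-22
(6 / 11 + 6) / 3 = 24 / 11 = 2.18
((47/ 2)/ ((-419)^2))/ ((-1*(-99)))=47/ 34761078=0.00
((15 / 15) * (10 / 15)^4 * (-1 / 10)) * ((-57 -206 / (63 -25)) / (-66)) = -4744 / 253935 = -0.02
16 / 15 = 1.07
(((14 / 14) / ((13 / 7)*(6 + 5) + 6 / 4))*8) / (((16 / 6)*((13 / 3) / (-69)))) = -8694 / 3991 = -2.18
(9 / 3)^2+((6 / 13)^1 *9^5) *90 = 2452813.62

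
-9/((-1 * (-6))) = -1.50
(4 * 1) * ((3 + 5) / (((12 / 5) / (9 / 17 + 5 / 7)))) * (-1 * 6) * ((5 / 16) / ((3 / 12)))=-14800 / 119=-124.37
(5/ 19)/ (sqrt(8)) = 5 * sqrt(2)/ 76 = 0.09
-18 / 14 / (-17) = 9 / 119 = 0.08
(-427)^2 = 182329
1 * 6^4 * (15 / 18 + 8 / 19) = 30888 / 19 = 1625.68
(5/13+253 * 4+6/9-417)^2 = 355277.13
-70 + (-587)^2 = 344499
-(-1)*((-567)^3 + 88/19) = -3463400909/19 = -182284258.37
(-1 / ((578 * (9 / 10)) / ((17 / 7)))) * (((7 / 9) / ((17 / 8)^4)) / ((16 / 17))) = -0.00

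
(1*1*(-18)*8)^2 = 20736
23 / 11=2.09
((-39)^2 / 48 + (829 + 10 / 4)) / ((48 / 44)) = 151921 / 192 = 791.26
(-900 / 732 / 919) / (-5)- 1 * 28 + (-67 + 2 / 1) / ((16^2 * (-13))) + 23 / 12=-1122121483 / 43053312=-26.06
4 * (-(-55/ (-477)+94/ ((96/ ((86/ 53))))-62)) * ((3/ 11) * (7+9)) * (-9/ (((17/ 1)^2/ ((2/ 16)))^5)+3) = 15199699617723512911781/ 4814128922467397632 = 3157.31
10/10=1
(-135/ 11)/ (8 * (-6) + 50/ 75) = 405/ 1562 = 0.26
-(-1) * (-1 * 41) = -41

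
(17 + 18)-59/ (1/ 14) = -791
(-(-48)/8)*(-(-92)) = 552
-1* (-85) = 85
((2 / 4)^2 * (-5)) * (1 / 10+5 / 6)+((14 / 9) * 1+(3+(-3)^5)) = -4313 / 18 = -239.61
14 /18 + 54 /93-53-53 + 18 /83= -2418163 /23157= -104.42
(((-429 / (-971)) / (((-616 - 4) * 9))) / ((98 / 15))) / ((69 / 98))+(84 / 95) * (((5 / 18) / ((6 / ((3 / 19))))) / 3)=19230175 / 8997429708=0.00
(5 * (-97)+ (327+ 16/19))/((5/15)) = -8958/19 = -471.47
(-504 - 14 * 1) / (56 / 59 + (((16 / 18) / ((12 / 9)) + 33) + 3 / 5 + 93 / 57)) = -8710170 / 619589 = -14.06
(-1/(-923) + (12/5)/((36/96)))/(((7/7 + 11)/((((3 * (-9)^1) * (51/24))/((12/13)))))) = -1506591/45440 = -33.16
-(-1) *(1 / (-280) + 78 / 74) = 1.05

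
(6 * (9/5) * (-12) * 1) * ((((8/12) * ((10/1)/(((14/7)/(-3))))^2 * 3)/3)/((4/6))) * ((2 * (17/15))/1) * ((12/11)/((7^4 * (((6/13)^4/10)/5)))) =-873966600/26411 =-33091.01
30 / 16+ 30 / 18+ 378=9157 / 24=381.54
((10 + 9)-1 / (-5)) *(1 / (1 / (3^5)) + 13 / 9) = 4693.33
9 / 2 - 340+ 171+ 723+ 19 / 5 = 5623 / 10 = 562.30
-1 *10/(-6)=5/3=1.67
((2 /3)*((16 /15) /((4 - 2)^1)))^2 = 256 /2025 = 0.13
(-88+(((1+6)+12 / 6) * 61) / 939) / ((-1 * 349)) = 27361 / 109237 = 0.25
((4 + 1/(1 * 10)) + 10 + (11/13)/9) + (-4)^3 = -58273/1170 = -49.81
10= 10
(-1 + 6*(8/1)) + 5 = 52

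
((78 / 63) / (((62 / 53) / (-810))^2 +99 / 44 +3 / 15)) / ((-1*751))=-15972535800 / 23737020675193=-0.00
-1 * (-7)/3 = 7/3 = 2.33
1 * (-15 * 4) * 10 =-600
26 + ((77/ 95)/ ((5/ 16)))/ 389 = 4805382/ 184775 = 26.01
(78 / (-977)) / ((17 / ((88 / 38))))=-3432 / 315571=-0.01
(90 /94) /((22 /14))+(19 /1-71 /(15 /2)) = 10.14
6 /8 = 0.75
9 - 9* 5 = -36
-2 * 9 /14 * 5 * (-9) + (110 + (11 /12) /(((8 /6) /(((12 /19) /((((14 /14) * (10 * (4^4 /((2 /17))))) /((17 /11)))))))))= 167.86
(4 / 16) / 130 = 1 / 520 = 0.00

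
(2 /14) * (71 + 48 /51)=1223 /119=10.28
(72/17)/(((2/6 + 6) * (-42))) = -36/2261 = -0.02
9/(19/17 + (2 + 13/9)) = 1377/698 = 1.97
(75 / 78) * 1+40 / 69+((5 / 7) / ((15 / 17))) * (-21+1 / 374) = -355857 / 23023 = -15.46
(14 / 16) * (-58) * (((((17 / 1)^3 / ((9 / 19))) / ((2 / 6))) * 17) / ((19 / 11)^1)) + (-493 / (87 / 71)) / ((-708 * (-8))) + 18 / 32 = -264087380137 / 16992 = -15541865.59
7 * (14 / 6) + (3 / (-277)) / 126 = 190021 / 11634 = 16.33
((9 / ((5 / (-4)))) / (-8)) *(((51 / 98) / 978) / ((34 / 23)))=207 / 638960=0.00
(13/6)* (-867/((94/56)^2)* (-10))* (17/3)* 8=2002931840/6627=302238.09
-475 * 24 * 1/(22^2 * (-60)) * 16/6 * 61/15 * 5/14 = 11590/7623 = 1.52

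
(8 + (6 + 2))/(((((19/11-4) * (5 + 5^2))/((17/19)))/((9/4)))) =-1122/2375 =-0.47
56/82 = 28/41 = 0.68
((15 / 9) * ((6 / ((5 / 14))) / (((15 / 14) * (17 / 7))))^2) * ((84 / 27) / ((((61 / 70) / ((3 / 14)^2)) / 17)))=15059072 / 77775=193.62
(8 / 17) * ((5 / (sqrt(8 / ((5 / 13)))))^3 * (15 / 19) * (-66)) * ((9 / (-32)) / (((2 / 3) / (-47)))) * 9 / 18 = -392596875 * sqrt(130) / 13974272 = -320.32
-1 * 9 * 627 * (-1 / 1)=5643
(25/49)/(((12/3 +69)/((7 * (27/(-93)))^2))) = 2025/70153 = 0.03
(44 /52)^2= 121 /169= 0.72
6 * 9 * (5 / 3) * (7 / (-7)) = -90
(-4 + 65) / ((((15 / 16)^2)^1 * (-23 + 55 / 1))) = 488 / 225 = 2.17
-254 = -254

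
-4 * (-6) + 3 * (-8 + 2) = 6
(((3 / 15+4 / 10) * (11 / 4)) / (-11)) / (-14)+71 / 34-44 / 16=-3099 / 4760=-0.65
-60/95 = -12/19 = -0.63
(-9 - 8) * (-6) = 102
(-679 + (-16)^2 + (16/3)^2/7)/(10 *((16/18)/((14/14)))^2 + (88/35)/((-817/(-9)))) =-970338645/18364952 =-52.84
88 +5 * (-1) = 83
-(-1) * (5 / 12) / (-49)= -5 / 588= -0.01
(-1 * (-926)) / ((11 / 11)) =926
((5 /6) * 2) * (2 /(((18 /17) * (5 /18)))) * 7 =238 /3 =79.33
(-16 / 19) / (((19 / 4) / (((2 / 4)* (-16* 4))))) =2048 / 361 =5.67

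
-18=-18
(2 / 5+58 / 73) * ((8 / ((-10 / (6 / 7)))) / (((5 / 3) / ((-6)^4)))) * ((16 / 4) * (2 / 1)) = -325472256 / 63875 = -5095.46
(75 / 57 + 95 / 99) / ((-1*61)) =-4280 / 114741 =-0.04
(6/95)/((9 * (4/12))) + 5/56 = 587/5320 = 0.11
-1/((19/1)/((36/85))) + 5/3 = 7967/4845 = 1.64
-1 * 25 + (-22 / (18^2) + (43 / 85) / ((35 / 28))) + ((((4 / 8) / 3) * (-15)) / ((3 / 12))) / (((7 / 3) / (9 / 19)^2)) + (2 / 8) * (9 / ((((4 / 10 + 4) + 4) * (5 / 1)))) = -17795940313 / 695935800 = -25.57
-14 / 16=-0.88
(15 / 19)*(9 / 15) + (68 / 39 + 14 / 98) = 12242 / 5187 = 2.36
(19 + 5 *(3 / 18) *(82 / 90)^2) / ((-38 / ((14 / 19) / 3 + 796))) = -1085882743 / 2631690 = -412.62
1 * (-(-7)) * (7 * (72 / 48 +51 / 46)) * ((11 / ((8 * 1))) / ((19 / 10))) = 40425 / 437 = 92.51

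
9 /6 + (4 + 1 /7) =5.64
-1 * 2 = -2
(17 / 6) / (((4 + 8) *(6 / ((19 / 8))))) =323 / 3456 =0.09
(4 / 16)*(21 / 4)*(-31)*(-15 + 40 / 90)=28427 / 48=592.23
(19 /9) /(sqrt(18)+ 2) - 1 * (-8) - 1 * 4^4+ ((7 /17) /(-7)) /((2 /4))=-266057 /1071+ 19 * sqrt(2) /42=-247.78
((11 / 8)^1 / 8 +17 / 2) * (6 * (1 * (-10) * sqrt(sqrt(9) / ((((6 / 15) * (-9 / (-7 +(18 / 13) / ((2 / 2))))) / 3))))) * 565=-4703625 * sqrt(9490) / 416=-1101469.47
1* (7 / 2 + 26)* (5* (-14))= -2065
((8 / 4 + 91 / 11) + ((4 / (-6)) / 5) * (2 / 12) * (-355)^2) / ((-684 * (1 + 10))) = 138119 / 372438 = 0.37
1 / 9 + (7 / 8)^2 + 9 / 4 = 1801 / 576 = 3.13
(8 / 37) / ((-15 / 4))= -32 / 555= -0.06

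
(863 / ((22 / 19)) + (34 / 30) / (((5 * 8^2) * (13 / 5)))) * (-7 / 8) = -716222269 / 1098240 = -652.15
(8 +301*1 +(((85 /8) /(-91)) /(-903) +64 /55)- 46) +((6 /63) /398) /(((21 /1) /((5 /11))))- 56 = 208.16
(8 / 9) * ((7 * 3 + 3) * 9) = 192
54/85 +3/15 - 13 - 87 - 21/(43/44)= -440987/3655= -120.65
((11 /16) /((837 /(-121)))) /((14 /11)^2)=-161051 /2624832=-0.06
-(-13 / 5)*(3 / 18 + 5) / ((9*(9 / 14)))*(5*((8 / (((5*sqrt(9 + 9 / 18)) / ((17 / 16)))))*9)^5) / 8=4373.76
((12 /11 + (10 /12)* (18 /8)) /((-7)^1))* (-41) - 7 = 6389 /616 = 10.37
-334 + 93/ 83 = -27629/ 83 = -332.88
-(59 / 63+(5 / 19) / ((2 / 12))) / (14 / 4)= -6022 / 8379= -0.72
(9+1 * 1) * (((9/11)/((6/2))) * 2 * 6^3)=12960/11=1178.18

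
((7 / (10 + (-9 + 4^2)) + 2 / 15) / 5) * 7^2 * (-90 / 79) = -6.09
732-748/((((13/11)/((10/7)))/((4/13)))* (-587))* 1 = 508645292/694421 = 732.47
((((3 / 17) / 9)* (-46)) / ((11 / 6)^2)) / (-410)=0.00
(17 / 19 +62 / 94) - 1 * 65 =-56657 / 893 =-63.45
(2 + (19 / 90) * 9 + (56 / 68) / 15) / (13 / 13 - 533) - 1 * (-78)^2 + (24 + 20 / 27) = -14796002153 / 2441880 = -6059.27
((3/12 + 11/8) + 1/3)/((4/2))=47/48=0.98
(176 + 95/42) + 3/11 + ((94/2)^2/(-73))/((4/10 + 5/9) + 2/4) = 696934709/4418106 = 157.75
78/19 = 4.11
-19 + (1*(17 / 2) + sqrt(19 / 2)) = -21 / 2 + sqrt(38) / 2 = -7.42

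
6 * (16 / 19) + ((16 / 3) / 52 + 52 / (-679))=2555248 / 503139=5.08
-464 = -464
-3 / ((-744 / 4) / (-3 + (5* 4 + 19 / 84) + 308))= 27319 / 5208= 5.25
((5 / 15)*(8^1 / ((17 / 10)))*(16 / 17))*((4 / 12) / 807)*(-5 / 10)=-640 / 2099007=-0.00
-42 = -42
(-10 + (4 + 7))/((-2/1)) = -1/2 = -0.50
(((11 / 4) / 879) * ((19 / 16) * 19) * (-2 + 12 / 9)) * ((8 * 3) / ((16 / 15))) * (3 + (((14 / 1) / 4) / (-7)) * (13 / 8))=-694925 / 300032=-2.32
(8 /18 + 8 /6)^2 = 256 /81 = 3.16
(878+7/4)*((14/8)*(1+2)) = 73899/16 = 4618.69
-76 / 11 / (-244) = 0.03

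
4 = 4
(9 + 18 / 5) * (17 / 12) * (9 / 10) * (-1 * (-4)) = 3213 / 50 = 64.26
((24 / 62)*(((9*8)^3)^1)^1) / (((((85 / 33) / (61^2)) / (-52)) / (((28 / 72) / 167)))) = -11121957310464 / 440045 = -25274590.80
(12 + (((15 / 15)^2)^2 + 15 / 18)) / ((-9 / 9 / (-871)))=72293 / 6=12048.83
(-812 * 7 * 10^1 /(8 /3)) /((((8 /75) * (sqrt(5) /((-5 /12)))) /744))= 49557375 * sqrt(5) /4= 27703414.82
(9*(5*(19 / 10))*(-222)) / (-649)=18981 / 649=29.25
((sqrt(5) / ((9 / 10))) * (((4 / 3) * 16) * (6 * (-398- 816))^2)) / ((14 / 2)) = 3772917760 * sqrt(5) / 21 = 401738123.09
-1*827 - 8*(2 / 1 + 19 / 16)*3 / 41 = -67967 / 82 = -828.87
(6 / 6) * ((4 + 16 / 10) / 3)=28 / 15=1.87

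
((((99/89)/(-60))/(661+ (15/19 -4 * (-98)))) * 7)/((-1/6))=4389/5939860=0.00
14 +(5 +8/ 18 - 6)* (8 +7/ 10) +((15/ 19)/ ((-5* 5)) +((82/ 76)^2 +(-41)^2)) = 36633541/ 21660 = 1691.30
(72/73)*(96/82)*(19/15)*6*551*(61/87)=50736384/14965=3390.34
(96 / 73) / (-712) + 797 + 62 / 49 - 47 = 239166976 / 318353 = 751.26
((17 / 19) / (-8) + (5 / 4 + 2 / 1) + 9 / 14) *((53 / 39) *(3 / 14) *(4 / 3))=71073 / 48412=1.47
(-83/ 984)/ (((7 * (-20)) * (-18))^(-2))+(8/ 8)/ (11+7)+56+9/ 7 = -2766890575/ 5166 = -535596.32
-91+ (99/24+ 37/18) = -6107/72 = -84.82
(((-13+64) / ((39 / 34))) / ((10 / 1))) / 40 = 289 / 2600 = 0.11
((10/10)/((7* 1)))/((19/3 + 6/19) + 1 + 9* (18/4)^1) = 0.00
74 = 74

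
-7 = -7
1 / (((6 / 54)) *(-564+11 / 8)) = -72 / 4501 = -0.02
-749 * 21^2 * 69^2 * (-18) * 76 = 2151318371832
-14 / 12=-7 / 6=-1.17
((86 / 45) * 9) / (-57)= -0.30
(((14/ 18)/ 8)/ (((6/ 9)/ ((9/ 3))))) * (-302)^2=159607/ 4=39901.75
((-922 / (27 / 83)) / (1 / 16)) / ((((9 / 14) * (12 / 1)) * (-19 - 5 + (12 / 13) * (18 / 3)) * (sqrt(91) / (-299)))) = -11440637 * sqrt(91) / 10935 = -9980.50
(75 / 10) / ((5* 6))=1 / 4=0.25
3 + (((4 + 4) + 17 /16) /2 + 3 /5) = 1301 /160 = 8.13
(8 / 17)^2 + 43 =12491 / 289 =43.22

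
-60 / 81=-20 / 27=-0.74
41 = 41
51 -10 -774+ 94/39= -28493/39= -730.59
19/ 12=1.58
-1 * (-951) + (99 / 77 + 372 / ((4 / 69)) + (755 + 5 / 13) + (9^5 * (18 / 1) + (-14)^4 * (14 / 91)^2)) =1268076539 / 1183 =1071915.92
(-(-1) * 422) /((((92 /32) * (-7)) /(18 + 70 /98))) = -442256 /1127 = -392.42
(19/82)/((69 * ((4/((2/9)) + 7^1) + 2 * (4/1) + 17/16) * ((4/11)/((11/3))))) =4598/4625415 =0.00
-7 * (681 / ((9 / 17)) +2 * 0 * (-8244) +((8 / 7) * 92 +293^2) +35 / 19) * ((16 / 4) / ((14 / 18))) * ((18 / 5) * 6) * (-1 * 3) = 27068011056 / 133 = 203518880.12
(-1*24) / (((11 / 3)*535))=-72 / 5885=-0.01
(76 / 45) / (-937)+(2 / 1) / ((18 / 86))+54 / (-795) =7066136 / 744915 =9.49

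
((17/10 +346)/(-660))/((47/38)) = -22021/51700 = -0.43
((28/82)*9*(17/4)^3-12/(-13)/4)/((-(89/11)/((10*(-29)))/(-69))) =-443266652565/758992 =-584020.19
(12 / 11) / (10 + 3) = 12 / 143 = 0.08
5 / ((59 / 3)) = 15 / 59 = 0.25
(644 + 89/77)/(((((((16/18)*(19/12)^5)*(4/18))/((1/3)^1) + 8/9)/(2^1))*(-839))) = -41719142016/184076364241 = -0.23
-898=-898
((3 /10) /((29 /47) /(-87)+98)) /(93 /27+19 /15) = 3807 /5858408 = 0.00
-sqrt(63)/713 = -0.01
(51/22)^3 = 132651/10648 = 12.46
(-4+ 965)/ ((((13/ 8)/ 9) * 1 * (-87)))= -23064/ 377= -61.18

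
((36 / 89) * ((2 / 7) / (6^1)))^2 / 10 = 72 / 1940645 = 0.00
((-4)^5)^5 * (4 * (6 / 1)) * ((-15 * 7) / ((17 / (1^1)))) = 2837267765243412480 / 17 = 166898103837847792.94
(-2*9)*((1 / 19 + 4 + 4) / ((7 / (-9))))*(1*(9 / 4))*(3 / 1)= 334611 / 266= 1257.94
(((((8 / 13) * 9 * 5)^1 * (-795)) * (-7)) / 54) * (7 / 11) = 259700 / 143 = 1816.08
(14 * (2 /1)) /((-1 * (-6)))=14 /3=4.67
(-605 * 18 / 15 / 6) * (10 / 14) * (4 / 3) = -2420 / 21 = -115.24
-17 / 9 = -1.89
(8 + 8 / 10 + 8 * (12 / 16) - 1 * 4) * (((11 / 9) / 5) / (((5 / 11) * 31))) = 726 / 3875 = 0.19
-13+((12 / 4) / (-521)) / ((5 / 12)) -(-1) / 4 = -132999 / 10420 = -12.76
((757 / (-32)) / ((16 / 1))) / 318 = -757 / 162816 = -0.00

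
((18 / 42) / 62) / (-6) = -1 / 868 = -0.00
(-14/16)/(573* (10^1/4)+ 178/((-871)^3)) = -4625434177/7572496522636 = -0.00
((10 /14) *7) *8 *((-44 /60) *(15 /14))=-220 /7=-31.43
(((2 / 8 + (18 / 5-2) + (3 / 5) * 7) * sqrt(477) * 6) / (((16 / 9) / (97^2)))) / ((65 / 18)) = 829958481 * sqrt(53) / 5200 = 1161959.41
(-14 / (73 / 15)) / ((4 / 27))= -2835 / 146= -19.42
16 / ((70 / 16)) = 128 / 35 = 3.66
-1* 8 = -8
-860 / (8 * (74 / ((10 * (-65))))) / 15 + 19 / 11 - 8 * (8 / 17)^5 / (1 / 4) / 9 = 671915881589 / 10401872382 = 64.60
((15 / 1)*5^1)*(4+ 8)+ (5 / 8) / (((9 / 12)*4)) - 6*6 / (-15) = 108313 / 120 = 902.61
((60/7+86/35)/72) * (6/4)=193/840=0.23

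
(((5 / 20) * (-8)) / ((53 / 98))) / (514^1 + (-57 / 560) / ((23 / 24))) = -0.01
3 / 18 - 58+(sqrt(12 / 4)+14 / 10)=-1693 / 30+sqrt(3)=-54.70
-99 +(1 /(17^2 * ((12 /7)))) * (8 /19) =-1630813 /16473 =-99.00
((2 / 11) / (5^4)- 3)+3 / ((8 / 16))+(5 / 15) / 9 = 563804 / 185625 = 3.04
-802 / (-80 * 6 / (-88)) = -4411 / 30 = -147.03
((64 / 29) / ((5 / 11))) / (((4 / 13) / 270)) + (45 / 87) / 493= 60911151 / 14297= 4260.41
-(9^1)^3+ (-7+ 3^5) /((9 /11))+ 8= -3893 /9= -432.56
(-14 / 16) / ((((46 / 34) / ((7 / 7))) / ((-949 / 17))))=6643 / 184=36.10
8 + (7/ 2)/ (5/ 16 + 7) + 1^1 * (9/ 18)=2101/ 234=8.98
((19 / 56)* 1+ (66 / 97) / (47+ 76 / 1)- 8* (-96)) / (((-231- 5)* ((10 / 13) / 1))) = -2224554943 / 525600320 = -4.23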